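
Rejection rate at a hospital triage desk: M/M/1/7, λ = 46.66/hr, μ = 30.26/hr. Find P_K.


ρ = λ/μ = 46.66/30.26 = 1.5420
P_K = (1−ρ)ρ^K/(1−ρ^(K+1)) = (-0.5420·20.726725)/(1 − 31.959979)
= -11.233255/-30.959979 = 0.362831

Final: 0.362831


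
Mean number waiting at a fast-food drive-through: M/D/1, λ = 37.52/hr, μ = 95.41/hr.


ρ = 37.52/95.41 = 0.3933
M/D/1: Lq = ρ²/(2(1−ρ)) = 0.1546/(2·0.6067) = 0.12744

Final: 0.12744


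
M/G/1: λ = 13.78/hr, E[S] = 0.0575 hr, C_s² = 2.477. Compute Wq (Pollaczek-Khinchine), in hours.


ρ = λ·E[S] = 13.78·0.0575 = 0.7923
E[S²] = E[S]²(1+C_s²) = 0.0575²·(1+2.477) = 0.011496
Wq = λ·E[S²]/(2(1−ρ)) = 13.78·0.011496/(2·0.2077) = 0.38144 hr

Final: 0.38144 hr


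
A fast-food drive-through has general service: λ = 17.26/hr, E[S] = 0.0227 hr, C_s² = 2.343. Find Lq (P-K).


ρ = λ·E[S] = 17.26·0.0227 = 0.3918
Lq = ρ²(1+C_s²)/(2(1−ρ)) = 0.1535·(1+2.343)/(2·0.6082)
= 0.1535·3.3430/1.2164 = 0.42189

Final: 0.42189


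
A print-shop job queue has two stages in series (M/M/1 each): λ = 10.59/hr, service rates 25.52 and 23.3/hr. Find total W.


Each node sees arrival rate λ = 10.59/hr (tandem ⇒ throughput preserved).
W₁ = 1/(μ₁−λ) = 1/(25.52−10.59) = 0.06698 hr
W₂ = 1/(μ₂−λ) = 1/(23.3−10.59) = 0.07868 hr
W_total = W₁ + W₂ = 0.06698 + 0.07868 = 0.14566 hr

Final: 0.14566 hr


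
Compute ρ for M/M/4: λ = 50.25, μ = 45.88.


ρ = λ/(cμ) = 50.25/(4·45.88) = 50.25/183.52 = 0.2738

Final: 0.2738


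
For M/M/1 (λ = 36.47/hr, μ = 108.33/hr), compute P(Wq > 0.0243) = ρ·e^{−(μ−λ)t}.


ρ = 36.47/108.33 = 0.3367
P(Wq > t) = ρ·e^{−(μ−λ)t} = 0.3367·e^{−1.7462}
= 0.3367·0.174436 = 0.058725

Final: 0.058725


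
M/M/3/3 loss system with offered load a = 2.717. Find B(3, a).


B(c,a) = (a^c/c!) / Σ_{k=0}^{c} a^k/k!
a^3/3! = 3.342856
Σ terms (k=0..3): 1.00000 + 2.71700 + 3.69104 + 3.34286 = 10.750900
B = 3.342856/10.750900 = 0.310937

Final: 0.310937


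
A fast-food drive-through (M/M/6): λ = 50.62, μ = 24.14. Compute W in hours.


a = 2.0969; ρ = 0.3495; P₀ = 0.122590
Lq = P₀·a^c·ρ/(c!(1−ρ)²) = 0.01196
Wq = Lq/λ = 0.01196/50.62 = 0.0002362 hr
W = Wq + 1/μ = 0.0002362 + 0.04143 = 0.04166 hr

Final: 0.04166 hr


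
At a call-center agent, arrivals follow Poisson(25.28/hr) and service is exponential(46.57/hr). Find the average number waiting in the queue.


ρ = 25.28/46.57 = 0.5428
Lq = ρ²/(1−ρ) = 0.2947/0.4572 = 0.6446

Final: 0.6446


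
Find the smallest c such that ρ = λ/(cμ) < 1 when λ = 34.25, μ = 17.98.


Stability requires cμ > λ ⇔ c > λ/μ.
λ/μ = 34.25/17.98 = 1.9049
Minimum integer c = ⌊1.9049⌋ + 1 = 2
Check: 2·17.98 = 35.96 > 34.25, while 1·17.98 = 17.98 ≤ 34.25

Final: 2 servers


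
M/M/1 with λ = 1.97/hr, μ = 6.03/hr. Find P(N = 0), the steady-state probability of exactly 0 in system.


ρ = 1.97/6.03 = 0.3267
P_n = (1−ρ)·ρ^n = (1 − 0.3267)·0.3267^0 = 0.6733·1.000000 = 0.673300

Final: 0.673300


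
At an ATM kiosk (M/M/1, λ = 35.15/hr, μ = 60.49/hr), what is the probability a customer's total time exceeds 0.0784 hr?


W ~ Exponential(μ−λ) for M/M/1.
μ − λ = 60.49 − 35.15 = 25.3400
P(W > t) = e^{−(μ−λ)t} = e^{−1.9867} = 0.137153

Final: 0.137153


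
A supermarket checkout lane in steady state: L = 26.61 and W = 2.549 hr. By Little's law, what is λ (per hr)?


λ = L/W = 26.61/2.549 = 10.4394 /hr

Final: 10.4394 /hr


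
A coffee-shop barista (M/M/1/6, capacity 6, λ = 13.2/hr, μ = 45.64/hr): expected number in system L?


ρ = 13.2/45.64 = 0.2892
L = ρ[1 − (K+1)ρ^K + Kρ^(K+1)] / [(1−ρ)(1−ρ^(K+1))]
Numerator: 0.2892·(1 − 7·0.0005853 + 6·0.0001693) = 0.288329
Denominator: (0.7108)·(0.999831) = 0.710660
L = 0.288329/0.710660 = 0.4057

Final: 0.4057


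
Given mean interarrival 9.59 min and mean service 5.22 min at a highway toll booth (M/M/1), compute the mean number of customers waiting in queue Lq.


λ = 60/9.59 = 6.2565 /hr
μ = 60/5.22 = 11.4943 /hr
ρ = λ/μ = 6.2565/11.4943 = 0.5443
Lq = ρ²/(1−ρ) = 0.2963/0.4557 = 0.6502

Final: 0.6502


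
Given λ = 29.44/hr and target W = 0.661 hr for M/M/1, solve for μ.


W = 1/(μ−λ) ⇒ μ − λ = 1/W = 1/0.661 = 1.5129
μ = λ + 1/W = 29.44 + 1.5129 = 30.9529 per hr

Final: 30.9529 /hr


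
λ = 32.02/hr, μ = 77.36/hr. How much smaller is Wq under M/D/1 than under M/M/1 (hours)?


ρ = 32.02/77.36 = 0.4139
Wq(M/M/1) = ρ/(μ−λ) = 0.4139/45.34 = 0.009129 hr
Wq(M/D/1) = ρ/(2(μ−λ)) = 0.004565 hr
Savings = 0.009129 − 0.004565 = 0.004565 hr

Final: 0.004565 hr


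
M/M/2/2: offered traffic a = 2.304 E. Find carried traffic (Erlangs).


B(2,2.304) = 0.445471 (Erlang-B)
Carried load = a(1 − B) = 2.304·(1 − 0.445471) = 2.304·0.554529 = 1.2776 E

Final: 1.2776 Erlangs


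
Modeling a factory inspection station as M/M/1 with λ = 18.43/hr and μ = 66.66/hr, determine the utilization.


ρ = λ/μ = 18.43/66.66 = 0.2765

Final: 0.2765


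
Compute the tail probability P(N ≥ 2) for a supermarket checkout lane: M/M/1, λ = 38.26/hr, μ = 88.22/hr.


ρ = 38.26/88.22 = 0.4337
P(N ≥ n) = ρ^n = 0.4337^2 = 0.188086

Final: 0.188086


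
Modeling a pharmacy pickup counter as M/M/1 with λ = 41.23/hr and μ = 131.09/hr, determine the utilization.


ρ = λ/μ = 41.23/131.09 = 0.3145

Final: 0.3145


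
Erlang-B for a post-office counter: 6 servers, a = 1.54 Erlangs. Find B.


B(c,a) = (a^c/c!) / Σ_{k=0}^{c} a^k/k!
a^6/6! = 0.018526
Σ terms (k=0..6): 1.00000 + 1.54000 + 1.18580 + 0.60871 + 0.23435 + 0.07218 + 0.01853 = 4.659572
B = 0.018526/4.659572 = 0.003976

Final: 0.003976


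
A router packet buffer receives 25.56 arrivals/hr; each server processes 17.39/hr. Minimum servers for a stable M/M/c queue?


Stability requires cμ > λ ⇔ c > λ/μ.
λ/μ = 25.56/17.39 = 1.4698
Minimum integer c = ⌊1.4698⌋ + 1 = 2
Check: 2·17.39 = 34.78 > 25.56, while 1·17.39 = 17.39 ≤ 25.56

Final: 2 servers


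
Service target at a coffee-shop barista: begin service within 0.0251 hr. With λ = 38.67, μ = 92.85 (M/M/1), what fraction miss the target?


ρ = 38.67/92.85 = 0.4165
P(Wq > t) = ρ·e^{−(μ−λ)t} = 0.4165·e^{−1.3599}
= 0.4165·0.256682 = 0.106902

Final: 0.106902


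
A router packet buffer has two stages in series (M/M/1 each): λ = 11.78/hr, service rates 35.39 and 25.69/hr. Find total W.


Each node sees arrival rate λ = 11.78/hr (tandem ⇒ throughput preserved).
W₁ = 1/(μ₁−λ) = 1/(35.39−11.78) = 0.04235 hr
W₂ = 1/(μ₂−λ) = 1/(25.69−11.78) = 0.07189 hr
W_total = W₁ + W₂ = 0.04235 + 0.07189 = 0.11425 hr

Final: 0.11425 hr


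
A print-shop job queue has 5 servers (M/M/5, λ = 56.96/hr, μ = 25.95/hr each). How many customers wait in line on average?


a = λ/μ = 2.1950; ρ = a/5 = 0.4390
P₀ = 0.110003
Lq = P₀·a^c·ρ / (c!·(1−ρ)²) = 0.110003·50.95222·0.4390/(120·0.31472)
= 0.06515

Final: 0.06515


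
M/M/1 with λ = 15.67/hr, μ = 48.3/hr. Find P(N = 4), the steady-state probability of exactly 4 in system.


ρ = 15.67/48.3 = 0.3244
P_n = (1−ρ)·ρ^n = (1 − 0.3244)·0.3244^4 = 0.6756·0.011079 = 0.007484

Final: 0.007484


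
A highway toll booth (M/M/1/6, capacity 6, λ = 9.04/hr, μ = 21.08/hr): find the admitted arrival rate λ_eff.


ρ = 0.4288; P_K = (1−ρ)ρ^6/(1−ρ^7) = 0.003562
λ_eff = λ(1 − P_K) = 9.04·(1 − 0.003562) = 9.04·0.996438 = 9.0078 /hr

Final: 9.0078 /hr


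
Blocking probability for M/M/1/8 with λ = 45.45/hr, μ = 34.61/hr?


ρ = λ/μ = 45.45/34.61 = 1.3132
P_K = (1−ρ)ρ^K/(1−ρ^(K+1)) = (-0.3132·8.844195)/(1 − 11.614235)
= -2.770040/-10.614235 = 0.260974

Final: 0.260974


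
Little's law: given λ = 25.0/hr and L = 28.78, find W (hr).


W = L/λ = 28.78/25.0 = 1.1512 hr

Final: 1.1512 hr


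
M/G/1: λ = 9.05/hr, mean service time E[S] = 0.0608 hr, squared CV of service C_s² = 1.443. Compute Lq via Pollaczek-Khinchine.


ρ = λ·E[S] = 9.05·0.0608 = 0.5502
Lq = ρ²(1+C_s²)/(2(1−ρ)) = 0.3028·(1+1.443)/(2·0.4498)
= 0.3028·2.4430/0.8995 = 0.82227

Final: 0.82227


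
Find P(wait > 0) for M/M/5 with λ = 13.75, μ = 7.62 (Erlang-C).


a = λ/μ = 1.8045; ρ = a/5 = 0.3609
P₀ = 0.163855 (from M/M/c formula)
C(c,a) = [a^c/(c!(1−ρ))]·P₀ = [19.13104/(120·0.6391)]·0.163855
= 0.24945·0.163855 = 0.040874

Final: 0.040874


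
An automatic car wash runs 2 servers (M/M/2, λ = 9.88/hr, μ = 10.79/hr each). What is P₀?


a = λ/μ = 9.88/10.79 = 0.9157; ρ = a/c = 0.4578
Σ_{k=0}^{1} a^k/k! (terms k=0..1) = 1.00000 + 0.91566 = 1.91566
Tail: a^2/(2!(1−ρ)) = 0.83844/(2·0.5422) = 0.77323
P₀ = 1/(1.91566 + 0.77323) = 1/2.68889 = 0.371901

Final: 0.371901


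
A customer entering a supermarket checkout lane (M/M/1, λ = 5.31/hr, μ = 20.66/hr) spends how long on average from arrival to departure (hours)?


W = 1/(μ−λ) = 1/(20.66 − 5.31) = 1/15.35 = 0.06515 hr

Final: 0.06515 hr


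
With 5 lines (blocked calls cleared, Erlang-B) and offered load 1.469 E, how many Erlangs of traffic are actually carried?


B(5,1.469) = 0.013174 (Erlang-B)
Carried load = a(1 − B) = 1.469·(1 − 0.013174) = 1.469·0.986826 = 1.4496 E

Final: 1.4496 Erlangs


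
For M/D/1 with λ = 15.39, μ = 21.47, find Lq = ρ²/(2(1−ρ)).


ρ = 15.39/21.47 = 0.7168
M/D/1: Lq = ρ²/(2(1−ρ)) = 0.5138/(2·0.2832) = 0.90722

Final: 0.90722


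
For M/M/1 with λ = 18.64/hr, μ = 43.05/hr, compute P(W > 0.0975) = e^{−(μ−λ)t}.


W ~ Exponential(μ−λ) for M/M/1.
μ − λ = 43.05 − 18.64 = 24.4100
P(W > t) = e^{−(μ−λ)t} = e^{−2.3800} = 0.092553

Final: 0.092553


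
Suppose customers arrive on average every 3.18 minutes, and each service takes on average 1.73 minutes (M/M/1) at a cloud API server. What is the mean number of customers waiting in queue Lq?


λ = 60/3.18 = 18.8679 /hr
μ = 60/1.73 = 34.6821 /hr
ρ = λ/μ = 18.8679/34.6821 = 0.5440
Lq = ρ²/(1−ρ) = 0.2960/0.4560 = 0.6491

Final: 0.6491


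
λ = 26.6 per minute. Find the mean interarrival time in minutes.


Mean interarrival time = 1/λ = 1/26.6 minute = 0.03759 minute
In minutes: 0.03759 × 1 = 0.03759 min

Final: 0.03759 min


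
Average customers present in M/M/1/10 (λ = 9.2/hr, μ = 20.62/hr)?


ρ = 9.2/20.62 = 0.4462
L = ρ[1 − (K+1)ρ^K + Kρ^(K+1)] / [(1−ρ)(1−ρ^(K+1))]
Numerator: 0.4462·(1 − 11·0.0003126 + 10·0.0001395) = 0.445257
Denominator: (0.5538)·(0.999861) = 0.553754
L = 0.445257/0.553754 = 0.8041

Final: 0.8041


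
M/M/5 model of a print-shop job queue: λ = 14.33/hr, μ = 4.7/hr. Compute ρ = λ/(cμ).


ρ = λ/(cμ) = 14.33/(5·4.7) = 14.33/23.50 = 0.6098

Final: 0.6098


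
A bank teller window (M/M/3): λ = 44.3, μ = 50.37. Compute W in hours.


a = 0.8795; ρ = 0.2932; P₀ = 0.412090
Lq = P₀·a^c·ρ/(c!(1−ρ)²) = 0.02742
Wq = Lq/λ = 0.02742/44.3 = 0.0006189 hr
W = Wq + 1/μ = 0.0006189 + 0.01985 = 0.02047 hr

Final: 0.02047 hr


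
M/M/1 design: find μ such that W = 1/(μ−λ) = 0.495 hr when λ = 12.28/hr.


W = 1/(μ−λ) ⇒ μ − λ = 1/W = 1/0.495 = 2.0202
μ = λ + 1/W = 12.28 + 2.0202 = 14.3002 per hr

Final: 14.3002 /hr


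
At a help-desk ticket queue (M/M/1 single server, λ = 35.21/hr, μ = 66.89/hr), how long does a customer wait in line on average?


ρ = 35.21/66.89 = 0.5264
Wq = ρ/(μ−λ) = 0.5264/(66.89 − 35.21) = 0.5264/31.68 = 0.01662 hr

Final: 0.01662 hr


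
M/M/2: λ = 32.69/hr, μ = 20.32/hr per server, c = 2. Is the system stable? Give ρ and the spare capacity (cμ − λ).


Total capacity cμ = 2·20.32 = 40.64/hr
ρ = λ/(cμ) = 32.69/40.64 = 0.8044
Stable ⇔ ρ < 1: YES
Spare capacity = cμ − λ = 40.64 − 32.69 = 7.95/hr

Final: ρ = 0.8044; stable; margin = 7.95/hr


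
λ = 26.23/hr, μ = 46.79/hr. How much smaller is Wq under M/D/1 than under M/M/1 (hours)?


ρ = 26.23/46.79 = 0.5606
Wq(M/M/1) = ρ/(μ−λ) = 0.5606/20.56 = 0.02727 hr
Wq(M/D/1) = ρ/(2(μ−λ)) = 0.01363 hr
Savings = 0.02727 − 0.01363 = 0.01363 hr

Final: 0.01363 hr


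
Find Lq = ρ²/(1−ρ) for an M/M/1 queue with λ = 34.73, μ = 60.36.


ρ = 34.73/60.36 = 0.5754
Lq = ρ²/(1−ρ) = 0.3311/0.4246 = 0.7797

Final: 0.7797


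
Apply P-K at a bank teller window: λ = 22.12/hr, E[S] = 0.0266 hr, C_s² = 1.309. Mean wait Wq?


ρ = λ·E[S] = 22.12·0.0266 = 0.5884
E[S²] = E[S]²(1+C_s²) = 0.0266²·(1+1.309) = 0.001634
Wq = λ·E[S²]/(2(1−ρ)) = 22.12·0.001634/(2·0.4116) = 0.04390 hr

Final: 0.04390 hr


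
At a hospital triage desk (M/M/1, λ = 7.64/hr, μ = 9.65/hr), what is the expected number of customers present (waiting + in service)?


ρ = λ/μ = 7.64/9.65 = 0.7917
L = ρ/(1−ρ) = 0.7917/(1 − 0.7917) = 0.7917/0.2083 = 3.8010

Final: 3.8010


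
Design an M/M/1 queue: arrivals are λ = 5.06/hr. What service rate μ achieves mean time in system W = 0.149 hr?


W = 1/(μ−λ) ⇒ μ − λ = 1/W = 1/0.149 = 6.7114
μ = λ + 1/W = 5.06 + 6.7114 = 11.7714 per hr

Final: 11.7714 /hr


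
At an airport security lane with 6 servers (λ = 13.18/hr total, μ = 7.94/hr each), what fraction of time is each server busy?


ρ = λ/(cμ) = 13.18/(6·7.94) = 13.18/47.64 = 0.2767

Final: 0.2767


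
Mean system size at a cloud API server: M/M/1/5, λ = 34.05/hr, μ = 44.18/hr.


ρ = 34.05/44.18 = 0.7707
L = ρ[1 − (K+1)ρ^K + Kρ^(K+1)] / [(1−ρ)(1−ρ^(K+1))]
Numerator: 0.7707·(1 − 6·0.271930 + 5·0.209579) = 0.320860
Denominator: (0.2293)·(0.790421) = 0.181235
L = 0.320860/0.181235 = 1.7704

Final: 1.7704


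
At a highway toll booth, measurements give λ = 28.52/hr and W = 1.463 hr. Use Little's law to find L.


L = λW = 28.52·1.463 = 41.7248

Final: 41.7248


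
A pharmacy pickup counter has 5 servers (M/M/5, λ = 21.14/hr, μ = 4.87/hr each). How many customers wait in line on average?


a = λ/μ = 4.3409; ρ = a/5 = 0.8682
P₀ = 0.007111
Lq = P₀·a^c·ρ / (c!·(1−ρ)²) = 0.007111·1541.27491·0.8682/(120·0.01738)
= 4.56297

Final: 4.56297


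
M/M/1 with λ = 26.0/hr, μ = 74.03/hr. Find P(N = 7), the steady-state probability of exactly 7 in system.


ρ = 26.0/74.03 = 0.3512
P_n = (1−ρ)·ρ^n = (1 − 0.3512)·0.3512^7 = 0.6488·0.0006591 = 0.0004276

Final: 0.0004276


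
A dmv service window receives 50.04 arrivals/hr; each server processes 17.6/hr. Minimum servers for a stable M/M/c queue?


Stability requires cμ > λ ⇔ c > λ/μ.
λ/μ = 50.04/17.6 = 2.8432
Minimum integer c = ⌊2.8432⌋ + 1 = 3
Check: 3·17.6 = 52.80 > 50.04, while 2·17.6 = 35.20 ≤ 50.04

Final: 3 servers


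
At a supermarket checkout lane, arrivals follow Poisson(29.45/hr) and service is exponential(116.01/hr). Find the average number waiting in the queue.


ρ = 29.45/116.01 = 0.2539
Lq = ρ²/(1−ρ) = 0.06444/0.7461 = 0.08637

Final: 0.08637


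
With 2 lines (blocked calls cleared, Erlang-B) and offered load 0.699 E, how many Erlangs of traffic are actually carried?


B(2,0.699) = 0.125714 (Erlang-B)
Carried load = a(1 − B) = 0.699·(1 − 0.125714) = 0.699·0.874286 = 0.6111 E

Final: 0.6111 Erlangs


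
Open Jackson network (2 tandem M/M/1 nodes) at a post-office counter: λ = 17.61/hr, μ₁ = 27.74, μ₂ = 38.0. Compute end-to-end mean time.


Each node sees arrival rate λ = 17.61/hr (tandem ⇒ throughput preserved).
W₁ = 1/(μ₁−λ) = 1/(27.74−17.61) = 0.09872 hr
W₂ = 1/(μ₂−λ) = 1/(38.0−17.61) = 0.04904 hr
W_total = W₁ + W₂ = 0.09872 + 0.04904 = 0.14776 hr

Final: 0.14776 hr


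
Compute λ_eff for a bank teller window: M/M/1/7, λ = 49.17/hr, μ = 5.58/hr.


ρ = 8.8118; P_K = (1−ρ)ρ^7/(1−ρ^8) = 0.886516
λ_eff = λ(1 − P_K) = 49.17·(1 − 0.886516) = 49.17·0.113484 = 5.5800 /hr

Final: 5.5800 /hr


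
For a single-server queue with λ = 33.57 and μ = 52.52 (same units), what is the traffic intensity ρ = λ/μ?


ρ = λ/μ = 33.57/52.52 = 0.6392

Final: 0.6392


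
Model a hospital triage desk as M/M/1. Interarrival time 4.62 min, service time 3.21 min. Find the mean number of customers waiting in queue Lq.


λ = 60/4.62 = 12.9870 /hr
μ = 60/3.21 = 18.6916 /hr
ρ = λ/μ = 12.9870/18.6916 = 0.6948
Lq = ρ²/(1−ρ) = 0.4828/0.3052 = 1.5818

Final: 1.5818


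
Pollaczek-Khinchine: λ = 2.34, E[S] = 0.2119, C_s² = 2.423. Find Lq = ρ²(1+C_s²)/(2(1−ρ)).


ρ = λ·E[S] = 2.34·0.2119 = 0.4958
Lq = ρ²(1+C_s²)/(2(1−ρ)) = 0.2459·(1+2.423)/(2·0.5042)
= 0.2459·3.4230/1.0083 = 0.83466

Final: 0.83466


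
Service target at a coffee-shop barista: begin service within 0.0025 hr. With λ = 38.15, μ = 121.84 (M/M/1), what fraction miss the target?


ρ = 38.15/121.84 = 0.3131
P(Wq > t) = ρ·e^{−(μ−λ)t} = 0.3131·e^{−0.2092}
= 0.3131·0.811213 = 0.254003

Final: 0.254003


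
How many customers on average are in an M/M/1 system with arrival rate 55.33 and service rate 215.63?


ρ = λ/μ = 55.33/215.63 = 0.2566
L = ρ/(1−ρ) = 0.2566/(1 − 0.2566) = 0.2566/0.7434 = 0.3452

Final: 0.3452


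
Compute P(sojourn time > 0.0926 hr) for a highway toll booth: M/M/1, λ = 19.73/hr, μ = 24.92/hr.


W ~ Exponential(μ−λ) for M/M/1.
μ − λ = 24.92 − 19.73 = 5.1900
P(W > t) = e^{−(μ−λ)t} = e^{−0.4806} = 0.618416

Final: 0.618416


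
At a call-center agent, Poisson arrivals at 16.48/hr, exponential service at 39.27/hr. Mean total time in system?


W = 1/(μ−λ) = 1/(39.27 − 16.48) = 1/22.79 = 0.04388 hr

Final: 0.04388 hr


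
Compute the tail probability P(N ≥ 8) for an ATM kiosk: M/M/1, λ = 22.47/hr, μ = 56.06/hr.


ρ = 22.47/56.06 = 0.4008
P(N ≥ n) = ρ^n = 0.4008^8 = 0.0006662

Final: 0.0006662


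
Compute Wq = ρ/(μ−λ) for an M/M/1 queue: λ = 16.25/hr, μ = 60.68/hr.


ρ = 16.25/60.68 = 0.2678
Wq = ρ/(μ−λ) = 0.2678/(60.68 − 16.25) = 0.2678/44.43 = 0.006027 hr

Final: 0.006027 hr


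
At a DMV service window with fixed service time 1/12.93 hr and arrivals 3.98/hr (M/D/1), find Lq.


ρ = 3.98/12.93 = 0.3078
M/D/1: Lq = ρ²/(2(1−ρ)) = 0.09475/(2·0.6922) = 0.06844

Final: 0.06844


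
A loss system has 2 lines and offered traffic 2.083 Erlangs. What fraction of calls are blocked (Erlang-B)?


B(c,a) = (a^c/c!) / Σ_{k=0}^{c} a^k/k!
a^2/2! = 2.169445
Σ terms (k=0..2): 1.00000 + 2.08300 + 2.16944 = 5.252445
B = 2.169445/5.252445 = 0.413035

Final: 0.413035


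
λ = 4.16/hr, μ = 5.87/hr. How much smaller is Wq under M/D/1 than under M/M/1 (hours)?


ρ = 4.16/5.87 = 0.7087
Wq(M/M/1) = ρ/(μ−λ) = 0.7087/1.71 = 0.41444 hr
Wq(M/D/1) = ρ/(2(μ−λ)) = 0.20722 hr
Savings = 0.41444 − 0.20722 = 0.20722 hr

Final: 0.20722 hr


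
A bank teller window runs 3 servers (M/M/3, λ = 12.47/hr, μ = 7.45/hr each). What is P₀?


a = λ/μ = 12.47/7.45 = 1.6738; ρ = a/c = 0.5579
Σ_{k=0}^{2} a^k/k! (terms k=0..2) = 1.00000 + 1.67383 + 1.40085 = 4.07467
Tail: a^3/(3!(1−ρ)) = 4.68954/(6·0.4421) = 1.76807
P₀ = 1/(4.07467 + 1.76807) = 1/5.84274 = 0.171152

Final: 0.171152


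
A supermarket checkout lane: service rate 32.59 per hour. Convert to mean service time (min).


Mean service time = 1/μ = 1/32.59 hour = 0.03068 hour
In minutes: 0.03068 × 60 = 1.8411 min

Final: 1.8411 min


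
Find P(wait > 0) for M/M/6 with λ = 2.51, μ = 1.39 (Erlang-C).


a = λ/μ = 1.8058; ρ = a/6 = 0.3010
P₀ = 0.164220 (from M/M/c formula)
C(c,a) = [a^c/(c!(1−ρ))]·P₀ = [34.66997/(720·0.6990)]·0.164220
= 0.06888·0.164220 = 0.011312

Final: 0.011312


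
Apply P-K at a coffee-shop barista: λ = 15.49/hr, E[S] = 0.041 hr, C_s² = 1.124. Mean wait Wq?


ρ = λ·E[S] = 15.49·0.041 = 0.6351
E[S²] = E[S]²(1+C_s²) = 0.041²·(1+1.124) = 0.003570
Wq = λ·E[S²]/(2(1−ρ)) = 15.49·0.003570/(2·0.3649) = 0.07578 hr

Final: 0.07578 hr


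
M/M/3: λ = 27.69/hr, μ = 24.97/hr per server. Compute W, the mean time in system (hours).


a = 1.1089; ρ = 0.3696; P₀ = 0.324217
Lq = P₀·a^c·ρ/(c!(1−ρ)²) = 0.06855
Wq = Lq/λ = 0.06855/27.69 = 0.002476 hr
W = Wq + 1/μ = 0.002476 + 0.04005 = 0.04252 hr

Final: 0.04252 hr


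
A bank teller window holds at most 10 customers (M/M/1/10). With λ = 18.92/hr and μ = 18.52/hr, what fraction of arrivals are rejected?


ρ = λ/μ = 18.92/18.52 = 1.0216
P_K = (1−ρ)ρ^K/(1−ρ^(K+1)) = (-0.02160·1.238230)/(1 − 1.264974)
= -0.026744/-0.264974 = 0.100929

Final: 0.100929


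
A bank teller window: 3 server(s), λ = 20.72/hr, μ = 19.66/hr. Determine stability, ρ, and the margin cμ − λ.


Total capacity cμ = 3·19.66 = 58.98/hr
ρ = λ/(cμ) = 20.72/58.98 = 0.3513
Stable ⇔ ρ < 1: YES
Spare capacity = cμ − λ = 58.98 − 20.72 = 38.26/hr

Final: ρ = 0.3513; stable; margin = 38.26/hr


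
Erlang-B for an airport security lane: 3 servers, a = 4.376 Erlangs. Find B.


B(c,a) = (a^c/c!) / Σ_{k=0}^{c} a^k/k!
a^3/3! = 13.966278
Σ terms (k=0..3): 1.00000 + 4.37600 + 9.57469 + 13.96628 = 28.916966
B = 13.966278/28.916966 = 0.482979

Final: 0.482979


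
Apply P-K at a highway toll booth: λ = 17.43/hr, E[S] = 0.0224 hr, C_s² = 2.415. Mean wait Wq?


ρ = λ·E[S] = 17.43·0.0224 = 0.3904
E[S²] = E[S]²(1+C_s²) = 0.0224²·(1+2.415) = 0.001714
Wq = λ·E[S²]/(2(1−ρ)) = 17.43·0.001714/(2·0.6096) = 0.02450 hr

Final: 0.02450 hr


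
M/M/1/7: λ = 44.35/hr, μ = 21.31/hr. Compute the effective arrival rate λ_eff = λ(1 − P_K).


ρ = 2.0812; P_K = (1−ρ)ρ^7/(1−ρ^8) = 0.520984
λ_eff = λ(1 − P_K) = 44.35·(1 − 0.520984) = 44.35·0.479016 = 21.2443 /hr

Final: 21.2443 /hr


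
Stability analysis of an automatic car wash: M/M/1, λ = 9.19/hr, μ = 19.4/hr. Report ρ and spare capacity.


Total capacity cμ = 1·19.4 = 19.40/hr
ρ = λ/(cμ) = 9.19/19.40 = 0.4737
Stable ⇔ ρ < 1: YES
Spare capacity = cμ − λ = 19.40 − 9.19 = 10.21/hr

Final: ρ = 0.4737; stable; margin = 10.21/hr


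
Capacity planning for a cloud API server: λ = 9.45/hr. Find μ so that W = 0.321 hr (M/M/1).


W = 1/(μ−λ) ⇒ μ − λ = 1/W = 1/0.321 = 3.1153
μ = λ + 1/W = 9.45 + 3.1153 = 12.5653 per hr

Final: 12.5653 /hr


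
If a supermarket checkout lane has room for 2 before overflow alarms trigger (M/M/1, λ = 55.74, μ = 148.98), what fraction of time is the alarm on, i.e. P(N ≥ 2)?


ρ = 55.74/148.98 = 0.3741
P(N ≥ n) = ρ^n = 0.3741^2 = 0.139984

Final: 0.139984


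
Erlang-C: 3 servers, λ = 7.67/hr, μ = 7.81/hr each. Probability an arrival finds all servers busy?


a = λ/μ = 0.9821; ρ = a/3 = 0.3274
P₀ = 0.370507 (from M/M/c formula)
C(c,a) = [a^c/(c!(1−ρ))]·P₀ = [0.94718/(6·0.6726)]·0.370507
= 0.23469·0.370507 = 0.086955

Final: 0.086955


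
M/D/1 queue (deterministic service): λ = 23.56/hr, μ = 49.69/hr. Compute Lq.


ρ = 23.56/49.69 = 0.4741
M/D/1: Lq = ρ²/(2(1−ρ)) = 0.2248/(2·0.5259) = 0.21375

Final: 0.21375


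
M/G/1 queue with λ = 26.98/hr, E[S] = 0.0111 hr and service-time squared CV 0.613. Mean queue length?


ρ = λ·E[S] = 26.98·0.0111 = 0.2995
Lq = ρ²(1+C_s²)/(2(1−ρ)) = 0.08969·(1+0.613)/(2·0.7005)
= 0.08969·1.6130/1.4010 = 0.10326

Final: 0.10326


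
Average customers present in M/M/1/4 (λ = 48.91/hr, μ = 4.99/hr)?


ρ = 48.91/4.99 = 9.8016
L = ρ[1 − (K+1)ρ^K + Kρ^(K+1)] / [(1−ρ)(1−ρ^(K+1))]
Numerator: 9.8016·(1 − 5·9229.718781 + 4·90466.041203) = 3094528.553682
Denominator: (-8.8016)·(-90465.041203) = 796237.396717
L = 3094528.553682/796237.396717 = 3.8864

Final: 3.8864


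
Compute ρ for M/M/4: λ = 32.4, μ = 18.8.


ρ = λ/(cμ) = 32.4/(4·18.8) = 32.4/75.20 = 0.4309

Final: 0.4309


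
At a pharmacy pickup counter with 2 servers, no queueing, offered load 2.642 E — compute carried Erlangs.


B(2,2.642) = 0.489350 (Erlang-B)
Carried load = a(1 − B) = 2.642·(1 − 0.489350) = 2.642·0.510650 = 1.3491 E

Final: 1.3491 Erlangs


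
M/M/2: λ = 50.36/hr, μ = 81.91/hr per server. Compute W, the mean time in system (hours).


a = 0.6148; ρ = 0.3074; P₀ = 0.529741
Lq = P₀·a^c·ρ/(c!(1−ρ)²) = 0.06417
Wq = Lq/λ = 0.06417/50.36 = 0.001274 hr
W = Wq + 1/μ = 0.001274 + 0.01221 = 0.01348 hr

Final: 0.01348 hr


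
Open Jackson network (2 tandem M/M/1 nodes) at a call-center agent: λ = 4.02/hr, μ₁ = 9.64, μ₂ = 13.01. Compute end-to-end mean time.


Each node sees arrival rate λ = 4.02/hr (tandem ⇒ throughput preserved).
W₁ = 1/(μ₁−λ) = 1/(9.64−4.02) = 0.17794 hr
W₂ = 1/(μ₂−λ) = 1/(13.01−4.02) = 0.11123 hr
W_total = W₁ + W₂ = 0.17794 + 0.11123 = 0.28917 hr

Final: 0.28917 hr


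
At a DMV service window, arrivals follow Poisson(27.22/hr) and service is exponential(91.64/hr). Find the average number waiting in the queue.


ρ = 27.22/91.64 = 0.2970
Lq = ρ²/(1−ρ) = 0.08823/0.7030 = 0.1255

Final: 0.1255


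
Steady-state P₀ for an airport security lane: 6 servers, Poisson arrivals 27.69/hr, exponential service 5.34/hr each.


a = λ/μ = 27.69/5.34 = 5.1854; ρ = a/c = 0.8642
Σ_{k=0}^{5} a^k/k! (terms k=0..5) = 1.00000 + 5.18539 + 13.44415 + 23.23774 + 30.12420 + 31.24117 = 104.23265
Tail: a^6/(6!(1−ρ)) = 19439.72837/(720·0.1358) = 198.86619
P₀ = 1/(104.23265 + 198.86619) = 1/303.09884 = 0.003299

Final: 0.003299


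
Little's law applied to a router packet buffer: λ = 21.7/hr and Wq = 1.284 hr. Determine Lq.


Lq = λWq = 21.7·1.284 = 27.8628

Final: 27.8628


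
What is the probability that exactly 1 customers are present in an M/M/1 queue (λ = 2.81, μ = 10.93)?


ρ = 2.81/10.93 = 0.2571
P_n = (1−ρ)·ρ^n = (1 − 0.2571)·0.2571^1 = 0.7429·0.257091 = 0.190995

Final: 0.190995


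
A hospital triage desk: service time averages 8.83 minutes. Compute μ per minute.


μ = 1/(service time) in consistent units.
1 minute = 1 min, so μ = 1/8.83 = 0.1133 per minute

Final: 0.1133 /min


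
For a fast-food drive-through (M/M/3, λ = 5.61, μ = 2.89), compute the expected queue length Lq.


a = λ/μ = 1.9412; ρ = a/3 = 0.6471
P₀ = 0.120782
Lq = P₀·a^c·ρ / (c!·(1−ρ)²) = 0.120782·7.31468·0.6471/(6·0.12457)
= 0.76486

Final: 0.76486


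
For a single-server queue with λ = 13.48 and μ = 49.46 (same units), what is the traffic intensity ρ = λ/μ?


ρ = λ/μ = 13.48/49.46 = 0.2725

Final: 0.2725


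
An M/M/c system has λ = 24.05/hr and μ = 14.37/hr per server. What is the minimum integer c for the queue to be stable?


Stability requires cμ > λ ⇔ c > λ/μ.
λ/μ = 24.05/14.37 = 1.6736
Minimum integer c = ⌊1.6736⌋ + 1 = 2
Check: 2·14.37 = 28.74 > 24.05, while 1·14.37 = 14.37 ≤ 24.05

Final: 2 servers


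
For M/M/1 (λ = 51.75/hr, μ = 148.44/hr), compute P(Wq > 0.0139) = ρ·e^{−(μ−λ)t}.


ρ = 51.75/148.44 = 0.3486
P(Wq > t) = ρ·e^{−(μ−λ)t} = 0.3486·e^{−1.3440}
= 0.3486·0.260803 = 0.090923

Final: 0.090923


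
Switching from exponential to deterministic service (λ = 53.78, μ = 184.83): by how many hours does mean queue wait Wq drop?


ρ = 53.78/184.83 = 0.2910
Wq(M/M/1) = ρ/(μ−λ) = 0.2910/131.05 = 0.002220 hr
Wq(M/D/1) = ρ/(2(μ−λ)) = 0.001110 hr
Savings = 0.002220 − 0.001110 = 0.001110 hr

Final: 0.001110 hr


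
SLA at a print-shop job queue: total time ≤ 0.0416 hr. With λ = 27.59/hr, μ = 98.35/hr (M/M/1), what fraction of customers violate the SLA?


W ~ Exponential(μ−λ) for M/M/1.
μ − λ = 98.35 − 27.59 = 70.7600
P(W > t) = e^{−(μ−λ)t} = e^{−2.9436} = 0.052675

Final: 0.052675


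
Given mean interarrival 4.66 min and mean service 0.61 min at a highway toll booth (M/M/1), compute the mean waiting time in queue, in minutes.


λ = 60/4.66 = 12.8755 /hr
μ = 60/0.61 = 98.3607 /hr
ρ = λ/μ = 12.8755/98.3607 = 0.1309
Wq = ρ/(μ−λ) = 0.1309/(98.3607−12.8755) = 0.001531 hr
In minutes: 0.001531·60 = 0.09188 min

Final: 0.09188 min


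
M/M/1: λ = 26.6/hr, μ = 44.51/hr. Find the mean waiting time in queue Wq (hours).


ρ = 26.6/44.51 = 0.5976
Wq = ρ/(μ−λ) = 0.5976/(44.51 − 26.6) = 0.5976/17.91 = 0.03337 hr

Final: 0.03337 hr


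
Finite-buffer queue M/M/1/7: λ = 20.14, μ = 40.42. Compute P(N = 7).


ρ = λ/μ = 20.14/40.42 = 0.4983
P_K = (1−ρ)ρ^K/(1−ρ^(K+1)) = (0.5017·0.007625)/(1 − 0.003799)
= 0.003826/0.996201 = 0.003840

Final: 0.003840


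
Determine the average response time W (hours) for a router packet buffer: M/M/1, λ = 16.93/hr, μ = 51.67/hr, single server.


W = 1/(μ−λ) = 1/(51.67 − 16.93) = 1/34.74 = 0.02879 hr

Final: 0.02879 hr


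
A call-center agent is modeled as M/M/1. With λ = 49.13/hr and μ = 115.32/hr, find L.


ρ = λ/μ = 49.13/115.32 = 0.4260
L = ρ/(1−ρ) = 0.4260/(1 − 0.4260) = 0.4260/0.5740 = 0.7423

Final: 0.7423


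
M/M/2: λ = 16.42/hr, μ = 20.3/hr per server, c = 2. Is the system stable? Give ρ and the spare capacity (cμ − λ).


Total capacity cμ = 2·20.3 = 40.60/hr
ρ = λ/(cμ) = 16.42/40.60 = 0.4044
Stable ⇔ ρ < 1: YES
Spare capacity = cμ − λ = 40.60 − 16.42 = 24.18/hr

Final: ρ = 0.4044; stable; margin = 24.18/hr


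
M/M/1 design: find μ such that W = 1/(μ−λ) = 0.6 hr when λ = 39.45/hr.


W = 1/(μ−λ) ⇒ μ − λ = 1/W = 1/0.6 = 1.6667
μ = λ + 1/W = 39.45 + 1.6667 = 41.1167 per hr

Final: 41.1167 /hr


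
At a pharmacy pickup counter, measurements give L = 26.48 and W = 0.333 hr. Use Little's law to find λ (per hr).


λ = L/W = 26.48/0.333 = 79.5195 /hr

Final: 79.5195 /hr


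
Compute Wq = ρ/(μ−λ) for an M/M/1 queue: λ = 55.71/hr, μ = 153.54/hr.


ρ = 55.71/153.54 = 0.3628
Wq = ρ/(μ−λ) = 0.3628/(153.54 − 55.71) = 0.3628/97.83 = 0.003709 hr

Final: 0.003709 hr


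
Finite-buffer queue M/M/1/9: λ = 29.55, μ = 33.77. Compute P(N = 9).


ρ = λ/μ = 29.55/33.77 = 0.8750
P_K = (1−ρ)ρ^K/(1−ρ^(K+1)) = (0.1250·0.300772)/(1 − 0.263187)
= 0.037585/0.736813 = 0.051011

Final: 0.051011


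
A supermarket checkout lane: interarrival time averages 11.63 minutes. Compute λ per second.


λ = 1/(interarrival time) in consistent units.
1 second = 0.0166667 min, so λ = 0.0166667/11.63 = 0.001433 per second

Final: 0.001433 /sec


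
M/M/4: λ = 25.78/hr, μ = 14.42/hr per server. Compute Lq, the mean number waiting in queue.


a = λ/μ = 1.7878; ρ = a/4 = 0.4469
P₀ = 0.163722
Lq = P₀·a^c·ρ / (c!·(1−ρ)²) = 0.163722·10.21576·0.4469/(24·0.30587)
= 0.10183

Final: 0.10183


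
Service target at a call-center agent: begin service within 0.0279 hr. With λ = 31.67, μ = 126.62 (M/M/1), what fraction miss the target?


ρ = 31.67/126.62 = 0.2501
P(Wq > t) = ρ·e^{−(μ−λ)t} = 0.2501·e^{−2.6491}
= 0.2501·0.070714 = 0.017687

Final: 0.017687


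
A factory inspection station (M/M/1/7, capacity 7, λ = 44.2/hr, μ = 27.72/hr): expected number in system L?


ρ = 44.2/27.72 = 1.5945
L = ρ[1 − (K+1)ρ^K + Kρ^(K+1)] / [(1−ρ)(1−ρ^(K+1))]
Numerator: 1.5945·(1 − 8·26.206155 + 7·41.786149) = 133.706280
Denominator: (-0.5945)·(-40.786149) = 24.248042
L = 133.706280/24.248042 = 5.5141

Final: 5.5141


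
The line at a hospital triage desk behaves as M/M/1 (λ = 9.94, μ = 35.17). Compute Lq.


ρ = 9.94/35.17 = 0.2826
Lq = ρ²/(1−ρ) = 0.07988/0.7174 = 0.1113

Final: 0.1113


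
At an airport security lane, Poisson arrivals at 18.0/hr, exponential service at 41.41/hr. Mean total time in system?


W = 1/(μ−λ) = 1/(41.41 − 18.0) = 1/23.41 = 0.04272 hr

Final: 0.04272 hr


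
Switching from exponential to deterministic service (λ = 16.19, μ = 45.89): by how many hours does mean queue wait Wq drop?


ρ = 16.19/45.89 = 0.3528
Wq(M/M/1) = ρ/(μ−λ) = 0.3528/29.70 = 0.01188 hr
Wq(M/D/1) = ρ/(2(μ−λ)) = 0.005939 hr
Savings = 0.01188 − 0.005939 = 0.005939 hr

Final: 0.005939 hr


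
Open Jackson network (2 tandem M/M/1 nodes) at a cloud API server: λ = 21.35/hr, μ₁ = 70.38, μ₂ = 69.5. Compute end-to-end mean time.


Each node sees arrival rate λ = 21.35/hr (tandem ⇒ throughput preserved).
W₁ = 1/(μ₁−λ) = 1/(70.38−21.35) = 0.02040 hr
W₂ = 1/(μ₂−λ) = 1/(69.5−21.35) = 0.02077 hr
W_total = W₁ + W₂ = 0.02040 + 0.02077 = 0.04116 hr

Final: 0.04116 hr


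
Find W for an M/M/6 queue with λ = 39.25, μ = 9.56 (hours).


a = 4.1056; ρ = 0.6843; P₀ = 0.014772
Lq = P₀·a^c·ρ/(c!(1−ρ)²) = 0.67452
Wq = Lq/λ = 0.67452/39.25 = 0.01719 hr
W = Wq + 1/μ = 0.01719 + 0.10460 = 0.12179 hr

Final: 0.12179 hr


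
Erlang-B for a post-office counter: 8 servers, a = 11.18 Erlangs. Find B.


B(c,a) = (a^c/c!) / Σ_{k=0}^{c} a^k/k!
a^8/8! = 6053.602565
Σ terms (k=0..8): 1.00000 + 11.18000 + 62.49620 + 232.90251 + 650.96250 + 1455.55216 + 2712.17885 + 4331.73708 + 6053.60256 = 15511.611854
B = 6053.602565/15511.611854 = 0.390263

Final: 0.390263


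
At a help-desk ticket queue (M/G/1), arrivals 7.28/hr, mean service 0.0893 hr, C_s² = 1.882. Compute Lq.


ρ = λ·E[S] = 7.28·0.0893 = 0.6501
Lq = ρ²(1+C_s²)/(2(1−ρ)) = 0.4226·(1+1.882)/(2·0.3499)
= 0.4226·2.8820/0.6998 = 1.74057

Final: 1.74057


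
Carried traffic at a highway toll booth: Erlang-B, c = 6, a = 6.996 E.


B(6,6.996) = 0.331080 (Erlang-B)
Carried load = a(1 − B) = 6.996·(1 − 0.331080) = 6.996·0.668920 = 4.6798 E

Final: 4.6798 Erlangs


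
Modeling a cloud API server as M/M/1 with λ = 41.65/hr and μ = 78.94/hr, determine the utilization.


ρ = λ/μ = 41.65/78.94 = 0.5276

Final: 0.5276


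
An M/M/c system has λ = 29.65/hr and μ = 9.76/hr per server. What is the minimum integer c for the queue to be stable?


Stability requires cμ > λ ⇔ c > λ/μ.
λ/μ = 29.65/9.76 = 3.0379
Minimum integer c = ⌊3.0379⌋ + 1 = 4
Check: 4·9.76 = 39.04 > 29.65, while 3·9.76 = 29.28 ≤ 29.65

Final: 4 servers


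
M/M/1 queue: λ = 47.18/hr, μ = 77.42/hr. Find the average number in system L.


ρ = λ/μ = 47.18/77.42 = 0.6094
L = ρ/(1−ρ) = 0.6094/(1 − 0.6094) = 0.6094/0.3906 = 1.5602

Final: 1.5602


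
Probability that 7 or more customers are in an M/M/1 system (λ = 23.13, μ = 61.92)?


ρ = 23.13/61.92 = 0.3735
P(N ≥ n) = ρ^n = 0.3735^7 = 0.001015

Final: 0.001015


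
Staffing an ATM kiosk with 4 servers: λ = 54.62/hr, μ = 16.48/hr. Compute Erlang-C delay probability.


a = λ/μ = 3.3143; ρ = a/4 = 0.8286
P₀ = 0.022122 (from M/M/c formula)
C(c,a) = [a^c/(c!(1−ρ))]·P₀ = [120.66407/(24·0.1714)]·0.022122
= 29.32955·0.022122 = 0.648826

Final: 0.648826


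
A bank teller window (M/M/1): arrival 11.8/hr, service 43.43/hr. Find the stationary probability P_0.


ρ = 11.8/43.43 = 0.2717
P_n = (1−ρ)·ρ^n = (1 − 0.2717)·0.2717^0 = 0.7283·1.000000 = 0.728298

Final: 0.728298


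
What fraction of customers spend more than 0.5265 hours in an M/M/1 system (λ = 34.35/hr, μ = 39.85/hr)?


W ~ Exponential(μ−λ) for M/M/1.
μ − λ = 39.85 − 34.35 = 5.5000
P(W > t) = e^{−(μ−λ)t} = e^{−2.8957} = 0.055258

Final: 0.055258


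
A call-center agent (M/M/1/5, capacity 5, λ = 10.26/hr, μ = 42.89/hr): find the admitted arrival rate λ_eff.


ρ = 0.2392; P_K = (1−ρ)ρ^5/(1−ρ^6) = 0.0005961
λ_eff = λ(1 − P_K) = 10.26·(1 − 0.0005961) = 10.26·0.999404 = 10.2539 /hr

Final: 10.2539 /hr


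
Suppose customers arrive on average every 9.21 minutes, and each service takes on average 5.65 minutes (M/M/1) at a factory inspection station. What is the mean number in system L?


λ = 60/9.21 = 6.5147 /hr
μ = 60/5.65 = 10.6195 /hr
ρ = λ/μ = 6.5147/10.6195 = 0.6135
L = ρ/(1−ρ) = 0.6135/0.3865 = 1.5871

Final: 1.5871


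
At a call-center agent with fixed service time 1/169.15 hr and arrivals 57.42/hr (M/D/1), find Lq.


ρ = 57.42/169.15 = 0.3395
M/D/1: Lq = ρ²/(2(1−ρ)) = 0.1152/(2·0.6605) = 0.08723

Final: 0.08723


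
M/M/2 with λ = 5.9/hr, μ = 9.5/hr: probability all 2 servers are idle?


a = λ/μ = 5.9/9.5 = 0.6211; ρ = a/c = 0.3105
Σ_{k=0}^{1} a^k/k! (terms k=0..1) = 1.00000 + 0.62105 = 1.62105
Tail: a^2/(2!(1−ρ)) = 0.38571/(2·0.6895) = 0.27971
P₀ = 1/(1.62105 + 0.27971) = 1/1.90076 = 0.526104

Final: 0.526104


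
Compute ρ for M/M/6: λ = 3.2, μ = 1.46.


ρ = λ/(cμ) = 3.2/(6·1.46) = 3.2/8.76 = 0.3653

Final: 0.3653


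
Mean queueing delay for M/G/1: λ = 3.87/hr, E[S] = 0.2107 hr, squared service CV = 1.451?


ρ = λ·E[S] = 3.87·0.2107 = 0.8154
E[S²] = E[S]²(1+C_s²) = 0.2107²·(1+1.451) = 0.108811
Wq = λ·E[S²]/(2(1−ρ)) = 3.87·0.108811/(2·0.1846) = 1.14062 hr

Final: 1.14062 hr


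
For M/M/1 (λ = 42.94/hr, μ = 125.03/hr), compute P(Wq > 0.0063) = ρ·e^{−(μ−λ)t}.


ρ = 42.94/125.03 = 0.3434
P(Wq > t) = ρ·e^{−(μ−λ)t} = 0.3434·e^{−0.5172}
= 0.3434·0.596207 = 0.204760

Final: 0.204760


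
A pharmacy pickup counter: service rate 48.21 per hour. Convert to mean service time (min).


Mean service time = 1/μ = 1/48.21 hour = 0.02074 hour
In minutes: 0.02074 × 60 = 1.2446 min

Final: 1.2446 min


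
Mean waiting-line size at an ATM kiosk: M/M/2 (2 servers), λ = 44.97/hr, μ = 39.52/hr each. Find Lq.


a = λ/μ = 1.1379; ρ = a/2 = 0.5690
P₀ = 0.274736
Lq = P₀·a^c·ρ / (c!·(1−ρ)²) = 0.274736·1.29483·0.5690/(2·0.18580)
= 0.54466

Final: 0.54466


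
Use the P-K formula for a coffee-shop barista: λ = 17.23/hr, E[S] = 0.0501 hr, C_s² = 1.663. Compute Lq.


ρ = λ·E[S] = 17.23·0.0501 = 0.8632
Lq = ρ²(1+C_s²)/(2(1−ρ)) = 0.7452·(1+1.663)/(2·0.1368)
= 0.7452·2.6630/0.2736 = 7.25394

Final: 7.25394


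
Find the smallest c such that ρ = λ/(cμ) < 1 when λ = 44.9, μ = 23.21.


Stability requires cμ > λ ⇔ c > λ/μ.
λ/μ = 44.9/23.21 = 1.9345
Minimum integer c = ⌊1.9345⌋ + 1 = 2
Check: 2·23.21 = 46.42 > 44.9, while 1·23.21 = 23.21 ≤ 44.9

Final: 2 servers


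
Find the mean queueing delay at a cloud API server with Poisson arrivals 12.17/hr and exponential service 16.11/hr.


ρ = 12.17/16.11 = 0.7554
Wq = ρ/(μ−λ) = 0.7554/(16.11 − 12.17) = 0.7554/3.94 = 0.1917 hr

Final: 0.1917 hr


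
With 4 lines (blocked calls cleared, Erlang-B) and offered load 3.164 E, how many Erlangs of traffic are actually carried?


B(4,3.164) = 0.224210 (Erlang-B)
Carried load = a(1 − B) = 3.164·(1 − 0.224210) = 3.164·0.775790 = 2.4546 E

Final: 2.4546 Erlangs


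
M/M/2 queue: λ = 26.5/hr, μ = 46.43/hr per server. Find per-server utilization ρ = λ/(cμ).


ρ = λ/(cμ) = 26.5/(2·46.43) = 26.5/92.86 = 0.2854

Final: 0.2854


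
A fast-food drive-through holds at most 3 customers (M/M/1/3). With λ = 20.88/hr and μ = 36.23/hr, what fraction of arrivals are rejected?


ρ = λ/μ = 20.88/36.23 = 0.5763
P_K = (1−ρ)ρ^K/(1−ρ^(K+1)) = (0.4237·0.191420)/(1 − 0.110319)
= 0.081101/0.889681 = 0.091157

Final: 0.091157


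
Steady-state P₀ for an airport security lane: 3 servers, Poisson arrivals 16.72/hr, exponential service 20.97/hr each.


a = λ/μ = 16.72/20.97 = 0.7973; ρ = a/c = 0.2658
Σ_{k=0}^{2} a^k/k! (terms k=0..2) = 1.00000 + 0.79733 + 0.31787 = 2.11520
Tail: a^3/(3!(1−ρ)) = 0.50689/(6·0.7342) = 0.11506
P₀ = 1/(2.11520 + 0.11506) = 1/2.23026 = 0.448378

Final: 0.448378


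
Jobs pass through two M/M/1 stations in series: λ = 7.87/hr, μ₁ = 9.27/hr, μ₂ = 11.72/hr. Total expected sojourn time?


Each node sees arrival rate λ = 7.87/hr (tandem ⇒ throughput preserved).
W₁ = 1/(μ₁−λ) = 1/(9.27−7.87) = 0.71429 hr
W₂ = 1/(μ₂−λ) = 1/(11.72−7.87) = 0.25974 hr
W_total = W₁ + W₂ = 0.71429 + 0.25974 = 0.97403 hr

Final: 0.97403 hr
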